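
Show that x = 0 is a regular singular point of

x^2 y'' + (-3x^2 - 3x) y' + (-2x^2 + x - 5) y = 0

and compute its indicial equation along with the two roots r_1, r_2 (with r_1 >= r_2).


Divide by x^2 to reach normal form y'' + P_1(x) y' + P_2(x) y = 0 with P_1(x) = -3 - 3/x and P_2(x) = -2 + 1/x - 5/x^2.
x = 0 is a singular point because the y'-coefficient -3 - 3/x has a pole at x = 0 and the y-coefficient -2 + 1/x - 5/x^2 has a pole at x = 0.
It is a regular singular point because x P_1(x) = p(x) = -3x - 3 and x^2 P_2(x) = q(x) = -2x^2 + x - 5 are polynomials, hence analytic at x = 0.
p(0) = -3,  q(0) = -5.
Indicial equation: r(r-1) + p(0) r + q(0) = 0, i.e. r^2 + (p(0) - 1) r + q(0) = 0, i.e. r^2 - 4 r - 5 = 0.
Discriminant: (-4)^2 - 4(-5) = 36, so r = (4 ± 6)/2.
Solving: r_1 = 5, r_2 = -1.

indicial: r^2 - 4 r - 5 = 0; roots r_1 = 5, r_2 = -1


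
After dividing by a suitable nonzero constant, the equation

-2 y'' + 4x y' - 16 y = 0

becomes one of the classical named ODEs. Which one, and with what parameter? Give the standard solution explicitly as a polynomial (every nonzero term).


All three coefficients share the factor -2; dividing through by -2 gives  y'' - 2x y' + 8 y = 0.
This matches the Hermite equation y'' - 2x y' + 2n y = 0 with 2n = 8, so n = 4; the polynomial solution is H_4(x).
With y = sum_k a_k x^k, matching x^k gives (k+2)(k+1) a_{k+2} = 2(k - n) a_k = 2(k - 4) a_k. The right side vanishes at k = 4, so the series with the parity of 4 terminates at degree 4.
Standard normalization: leading coefficient of H_n is 2^n, so a_4 = 2^4 = 16. Work downward with a_k = (k+1)(k+2) a_{k+2} / (2(k - n)):
  a_2 = (3)(4)(16) / (2(2 - 4)) = 192/(-4) = -48
  a_0 = (1)(2)(-48) / (2(0 - 4)) = -96/(-8) = 12
Hence H_4(x) = 16 x^4 - 48 x^2 + 12.

H_4(x); series = 16 x^4 - 48 x^2 + 12


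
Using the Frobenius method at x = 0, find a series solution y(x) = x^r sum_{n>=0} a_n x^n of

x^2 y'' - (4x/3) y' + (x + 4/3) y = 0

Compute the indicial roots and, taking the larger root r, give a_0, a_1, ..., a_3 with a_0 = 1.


Write in Frobenius form y'' + (p(x)/x) y' + (q(x)/x^2) y = 0:
  p(x) = -4/3,  q(x) = x + 4/3.
Indicial equation: r(r-1) + (-4/3) r + (4/3) = 0 -> roots r_1 = 4/3, r_2 = 1.
Take r = r_1 = 4/3. Let y(x) = x^r sum_{n>=0} a_n x^n with a_0 = 1.
Substitute y = x^r sum a_n x^n and match x^{r+n}. The recurrence is
  D(n) a_n + 1 a_{n-1} = 0,  where D(n) = (r+n)(r+n-1) + (-4/3)(r+n) + (4/3).
  a_n = -1 / D(n) * a_{n-1}.
Since the indicial polynomial factors as (r - r_1)(r - r_2), D(n) = (r_1 + n - r_1)(r_1 + n - r_2) = n(n + 1/3).
Evaluating step by step (a_0 = 1):
  n = 1: D(1) = 1(1 + 1/3) = 4/3; numerator = -1(1) = -1; a_1 = (-1)/(4/3) = -3/4
  n = 2: D(2) = 2(2 + 1/3) = 14/3; numerator = -1(-3/4) = 3/4; a_2 = (3/4)/(14/3) = 9/56
  n = 3: D(3) = 3(3 + 1/3) = 10; numerator = -1(9/56) = -9/56; a_3 = (-9/56)/(10) = -9/560

r = 4/3; a_0 = 1; a_1 = -3/4; a_2 = 9/56; a_3 = -9/560


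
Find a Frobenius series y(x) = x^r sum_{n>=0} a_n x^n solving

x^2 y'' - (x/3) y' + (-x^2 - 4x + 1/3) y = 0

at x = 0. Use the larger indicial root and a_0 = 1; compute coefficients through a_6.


Write in Frobenius form y'' + (p(x)/x) y' + (q(x)/x^2) y = 0:
  p(x) = -1/3,  q(x) = -x^2 - 4x + 1/3.
Indicial equation: r(r-1) + (-1/3) r + (1/3) = 0 -> roots r_1 = 1, r_2 = 1/3.
Take r = r_1 = 1. Let y(x) = x^r sum_{n>=0} a_n x^n with a_0 = 1.
Substitute y = x^r sum a_n x^n and match x^{r+n}. The recurrence is
  D(n) a_n - 4 a_{n-1} - 1 a_{n-2} = 0,  where D(n) = (r+n)(r+n-1) + (-1/3)(r+n) + (1/3).
  a_n = [4 a_{n-1} + 1 a_{n-2}] / D(n).
Since the indicial polynomial factors as (r - r_1)(r - r_2), D(n) = (r_1 + n - r_1)(r_1 + n - r_2) = n(n + 2/3).
Evaluating step by step (a_0 = 1):
  n = 1: D(1) = 1(1 + 2/3) = 5/3; numerator = 4(1) = 4; a_1 = (4)/(5/3) = 12/5
  n = 2: D(2) = 2(2 + 2/3) = 16/3; numerator = 4(12/5) + 1(1) = 53/5; a_2 = (53/5)/(16/3) = 159/80
  n = 3: D(3) = 3(3 + 2/3) = 11; numerator = 4(159/80) + 1(12/5) = 207/20; a_3 = (207/20)/(11) = 207/220
  n = 4: D(4) = 4(4 + 2/3) = 56/3; numerator = 4(207/220) + 1(159/80) = 5061/880; a_4 = (5061/880)/(56/3) = 2169/7040
  n = 5: D(5) = 5(5 + 2/3) = 85/3; numerator = 4(2169/7040) + 1(207/220) = 765/352; a_5 = (765/352)/(85/3) = 27/352
  n = 6: D(6) = 6(6 + 2/3) = 40; numerator = 4(27/352) + 1(2169/7040) = 4329/7040; a_6 = (4329/7040)/(40) = 4329/281600

r = 1; a_0 = 1; a_1 = 12/5; a_2 = 159/80; a_3 = 207/220; a_4 = 2169/7040; a_5 = 27/352; a_6 = 4329/281600


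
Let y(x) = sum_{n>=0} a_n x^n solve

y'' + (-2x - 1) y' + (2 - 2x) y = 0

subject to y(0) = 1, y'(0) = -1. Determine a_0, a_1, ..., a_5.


Ansatz: y(x) = sum_{n>=0} a_n x^n, so y'(x) = sum_{n>=1} n a_n x^(n-1) and y''(x) = sum_{n>=2} n(n-1) a_n x^(n-2).
Substitute into P(x) y'' + Q(x) y' + R(x) y = 0 with P(x) = 1, Q(x) = -2x - 1, R(x) = 2 - 2x, and match powers of x.
Initial conditions: a_0 = 1, a_1 = -1.
Setting the coefficient of each power of x to zero and solving order by order (substituting the coefficients already found):
  x^0: 2 a_2 - a_1 + 2 a_0 = 0  ->  2 a_2 = a_1 - 2 a_0 = -3  ->  a_2 = -3/2
  x^1: 6 a_3 - 2 a_2 - 2 a_0 = 0  ->  6 a_3 = 2 a_2 + 2 a_0 = -1  ->  a_3 = -1/6
  x^2: 12 a_4 - 3 a_3 - 2 a_2 - 2 a_1 = 0  ->  12 a_4 = 3 a_3 + 2 a_2 + 2 a_1 = -11/2  ->  a_4 = -11/24
  x^3: 20 a_5 - 4 a_4 - 4 a_3 - 2 a_2 = 0  ->  20 a_5 = 4 a_4 + 4 a_3 + 2 a_2 = -11/2  ->  a_5 = -11/40
Truncated series: y(x) = 1 - x - (3/2) x^2 - (1/6) x^3 - (11/24) x^4 - (11/40) x^5 + O(x^6).

a_0 = 1; a_1 = -1; a_2 = -3/2; a_3 = -1/6; a_4 = -11/24; a_5 = -11/40


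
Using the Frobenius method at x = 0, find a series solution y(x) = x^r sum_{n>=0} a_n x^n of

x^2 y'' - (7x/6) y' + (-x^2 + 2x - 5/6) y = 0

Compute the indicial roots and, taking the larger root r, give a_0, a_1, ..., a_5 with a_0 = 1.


Write in Frobenius form y'' + (p(x)/x) y' + (q(x)/x^2) y = 0:
  p(x) = -7/6,  q(x) = -x^2 + 2x - 5/6.
Indicial equation: r(r-1) + (-7/6) r + (-5/6) = 0 -> roots r_1 = 5/2, r_2 = -1/3.
Take r = r_1 = 5/2. Let y(x) = x^r sum_{n>=0} a_n x^n with a_0 = 1.
Substitute y = x^r sum a_n x^n and match x^{r+n}. The recurrence is
  D(n) a_n + 2 a_{n-1} - 1 a_{n-2} = 0,  where D(n) = (r+n)(r+n-1) + (-7/6)(r+n) + (-5/6).
  a_n = [-2 a_{n-1} + 1 a_{n-2}] / D(n).
Since the indicial polynomial factors as (r - r_1)(r - r_2), D(n) = (r_1 + n - r_1)(r_1 + n - r_2) = n(n + 17/6).
Evaluating step by step (a_0 = 1):
  n = 1: D(1) = 1(1 + 17/6) = 23/6; numerator = -2(1) = -2; a_1 = (-2)/(23/6) = -12/23
  n = 2: D(2) = 2(2 + 17/6) = 29/3; numerator = -2(-12/23) + 1(1) = 47/23; a_2 = (47/23)/(29/3) = 141/667
  n = 3: D(3) = 3(3 + 17/6) = 35/2; numerator = -2(141/667) + 1(-12/23) = -630/667; a_3 = (-630/667)/(35/2) = -36/667
  n = 4: D(4) = 4(4 + 17/6) = 82/3; numerator = -2(-36/667) + 1(141/667) = 213/667; a_4 = (213/667)/(82/3) = 639/54694
  n = 5: D(5) = 5(5 + 17/6) = 235/6; numerator = -2(639/54694) + 1(-36/667) = -2115/27347; a_5 = (-2115/27347)/(235/6) = -54/27347

r = 5/2; a_0 = 1; a_1 = -12/23; a_2 = 141/667; a_3 = -36/667; a_4 = 639/54694; a_5 = -54/27347


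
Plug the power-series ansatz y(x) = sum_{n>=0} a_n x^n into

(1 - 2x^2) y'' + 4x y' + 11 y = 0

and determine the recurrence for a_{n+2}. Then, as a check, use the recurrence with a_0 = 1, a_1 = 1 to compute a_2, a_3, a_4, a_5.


Substitute y = sum_n a_n x^n.
(1 - 2 x^2) y'' contributes (n+2)(n+1) a_{n+2} - 2 n(n-1) a_n at x^n.
4 x y'(x) contributes 4 n a_n at x^n.
11 y(x) contributes 11 a_n at x^n.
Matching x^n: (n+2)(n+1) a_{n+2} + (-2 n(n-1) + 4 n + 11) a_n = 0.
Thus a_{n+2} = (2 n(n-1) - 4 n - 11) / ((n+1)(n+2)) * a_n.

Check with a_0 = 1, a_1 = 1 (apply the recurrence for n = 0, 1, 2, 3): a_0 = 1, a_1 = 1, a_2 = -11/2, a_3 = -5/2, a_4 = 55/8, a_5 = 11/8.

a_(n+2) = (2 n(n-1) - 4 n - 11) / ((n+1)(n+2)) * a_n; check: a_0 = 1, a_1 = 1, a_2 = -11/2, a_3 = -5/2, a_4 = 55/8, a_5 = 11/8


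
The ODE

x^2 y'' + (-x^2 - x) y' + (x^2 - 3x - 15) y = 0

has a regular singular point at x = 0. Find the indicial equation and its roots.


Divide by x^2 to reach normal form y'' + P_1(x) y' + P_2(x) y = 0 with P_1(x) = -1 - 1/x and P_2(x) = 1 - 3/x - 15/x^2.
x = 0 is a singular point because the y'-coefficient -1 - 1/x has a pole at x = 0 and the y-coefficient 1 - 3/x - 15/x^2 has a pole at x = 0.
It is a regular singular point because x P_1(x) = p(x) = -x - 1 and x^2 P_2(x) = q(x) = x^2 - 3x - 15 are polynomials, hence analytic at x = 0.
p(0) = -1,  q(0) = -15.
Indicial equation: r(r-1) + p(0) r + q(0) = 0, i.e. r^2 + (p(0) - 1) r + q(0) = 0, i.e. r^2 - 2 r - 15 = 0.
Discriminant: (-2)^2 - 4(-15) = 64, so r = (2 ± 8)/2.
Solving: r_1 = 5, r_2 = -3.

indicial: r^2 - 2 r - 15 = 0; roots r_1 = 5, r_2 = -3


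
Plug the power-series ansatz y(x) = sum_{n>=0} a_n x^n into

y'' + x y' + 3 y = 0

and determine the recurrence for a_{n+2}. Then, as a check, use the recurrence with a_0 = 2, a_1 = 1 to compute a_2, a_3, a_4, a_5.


Substitute y = sum_n a_n x^n.
y''(x) has coefficient (n+2)(n+1) a_{n+2} at x^n;
x y'(x) has coefficient n a_n at x^n (shift);
3 y(x) has coefficient 3 a_n at x^n.
Matching x^n: (n+2)(n+1) a_{n+2} + (n + 3) a_n = 0.
Thus a_{n+2} = (-n - 3) / ((n+1)(n+2)) * a_n.

Check with a_0 = 2, a_1 = 1 (apply the recurrence for n = 0, 1, 2, 3): a_0 = 2, a_1 = 1, a_2 = -3, a_3 = -2/3, a_4 = 5/4, a_5 = 1/5.

a_(n+2) = (-n - 3) / ((n+1)(n+2)) * a_n; check: a_0 = 2, a_1 = 1, a_2 = -3, a_3 = -2/3, a_4 = 5/4, a_5 = 1/5


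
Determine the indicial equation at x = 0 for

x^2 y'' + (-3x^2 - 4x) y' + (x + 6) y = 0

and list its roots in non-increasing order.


Divide by x^2 to reach normal form y'' + P_1(x) y' + P_2(x) y = 0 with P_1(x) = -3 - 4/x and P_2(x) = 1/x + 6/x^2.
x = 0 is a singular point because the y'-coefficient -3 - 4/x has a pole at x = 0 and the y-coefficient 1/x + 6/x^2 has a pole at x = 0.
It is a regular singular point because x P_1(x) = p(x) = -3x - 4 and x^2 P_2(x) = q(x) = x + 6 are polynomials, hence analytic at x = 0.
p(0) = -4,  q(0) = 6.
Indicial equation: r(r-1) + p(0) r + q(0) = 0, i.e. r^2 + (p(0) - 1) r + q(0) = 0, i.e. r^2 - 5 r + 6 = 0.
Discriminant: (-5)^2 - 4(6) = 1, so r = (5 ± 1)/2.
Solving: r_1 = 3, r_2 = 2.

indicial: r^2 - 5 r + 6 = 0; roots r_1 = 3, r_2 = 2


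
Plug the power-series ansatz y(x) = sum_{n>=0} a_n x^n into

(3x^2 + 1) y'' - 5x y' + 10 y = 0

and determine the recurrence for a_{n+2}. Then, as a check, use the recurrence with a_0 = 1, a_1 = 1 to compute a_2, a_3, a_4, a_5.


Substitute y = sum_n a_n x^n.
(1 + 3 x^2) y'' contributes (n+2)(n+1) a_{n+2} + 3 n(n-1) a_n at x^n.
-5 x y'(x) contributes -5 n a_n at x^n.
10 y(x) contributes 10 a_n at x^n.
Matching x^n: (n+2)(n+1) a_{n+2} + (3 n(n-1) - 5 n + 10) a_n = 0.
Thus a_{n+2} = (-3 n(n-1) + 5 n - 10) / ((n+1)(n+2)) * a_n.

Check with a_0 = 1, a_1 = 1 (apply the recurrence for n = 0, 1, 2, 3): a_0 = 1, a_1 = 1, a_2 = -5, a_3 = -5/6, a_4 = 5/2, a_5 = 13/24.

a_(n+2) = (-3 n(n-1) + 5 n - 10) / ((n+1)(n+2)) * a_n; check: a_0 = 1, a_1 = 1, a_2 = -5, a_3 = -5/6, a_4 = 5/2, a_5 = 13/24


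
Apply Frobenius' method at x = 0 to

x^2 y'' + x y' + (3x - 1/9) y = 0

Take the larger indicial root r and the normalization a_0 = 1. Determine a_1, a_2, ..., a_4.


Write in Frobenius form y'' + (p(x)/x) y' + (q(x)/x^2) y = 0:
  p(x) = 1,  q(x) = 3x - 1/9.
Indicial equation: r(r-1) + (1) r + (-1/9) = 0 -> roots r_1 = 1/3, r_2 = -1/3.
Take r = r_1 = 1/3. Let y(x) = x^r sum_{n>=0} a_n x^n with a_0 = 1.
Substitute y = x^r sum a_n x^n and match x^{r+n}. The recurrence is
  D(n) a_n + 3 a_{n-1} = 0,  where D(n) = (r+n)(r+n-1) + (1)(r+n) + (-1/9).
  a_n = -3 / D(n) * a_{n-1}.
Since the indicial polynomial factors as (r - r_1)(r - r_2), D(n) = (r_1 + n - r_1)(r_1 + n - r_2) = n(n + 2/3).
Evaluating step by step (a_0 = 1):
  n = 1: D(1) = 1(1 + 2/3) = 5/3; numerator = -3(1) = -3; a_1 = (-3)/(5/3) = -9/5
  n = 2: D(2) = 2(2 + 2/3) = 16/3; numerator = -3(-9/5) = 27/5; a_2 = (27/5)/(16/3) = 81/80
  n = 3: D(3) = 3(3 + 2/3) = 11; numerator = -3(81/80) = -243/80; a_3 = (-243/80)/(11) = -243/880
  n = 4: D(4) = 4(4 + 2/3) = 56/3; numerator = -3(-243/880) = 729/880; a_4 = (729/880)/(56/3) = 2187/49280

r = 1/3; a_0 = 1; a_1 = -9/5; a_2 = 81/80; a_3 = -243/880; a_4 = 2187/49280


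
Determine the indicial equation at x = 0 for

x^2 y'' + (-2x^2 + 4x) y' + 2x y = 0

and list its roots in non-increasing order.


Divide by x^2 to reach normal form y'' + P_1(x) y' + P_2(x) y = 0 with P_1(x) = -2 + 4/x and P_2(x) = 2/x.
x = 0 is a singular point because the y'-coefficient -2 + 4/x has a pole at x = 0 and the y-coefficient 2/x has a pole at x = 0.
It is a regular singular point because x P_1(x) = p(x) = 4 - 2x and x^2 P_2(x) = q(x) = 2x are polynomials, hence analytic at x = 0.
p(0) = 4,  q(0) = 0.
Indicial equation: r(r-1) + p(0) r + q(0) = 0, i.e. r^2 + (p(0) - 1) r + q(0) = 0, i.e. r^2 + 3 r = 0.
Discriminant: (3)^2 - 4(0) = 9, so r = (-3 ± 3)/2.
Solving: r_1 = 0, r_2 = -3.

indicial: r^2 + 3 r = 0; roots r_1 = 0, r_2 = -3


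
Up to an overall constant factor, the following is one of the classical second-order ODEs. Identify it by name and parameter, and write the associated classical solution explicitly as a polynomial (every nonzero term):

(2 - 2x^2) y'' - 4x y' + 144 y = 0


All three coefficients share the factor 2; dividing through by 2 gives  (1 - x^2) y'' - 2x y' + 72 y = 0.
This matches the Legendre equation (1 - x^2) y'' - 2x y' + n(n+1) y = 0 (note the -2x y' term) with n(n+1) = 72, so n = 8; the polynomial solution is P_8(x).
With y = sum_k a_k x^k, matching x^k gives (k+2)(k+1) a_{k+2} = [k(k+1) - n(n+1)] a_k = (k - 8)(k + 9) a_k. The right side vanishes at k = 8, so the series with the parity of 8 terminates at degree 8.
Standard normalization (P_n(1) = 1): leading coefficient (2n)!/(2^n (n!)^2) = 20922789888000/(256*1625702400) = 6435/128, so a_8 = 6435/128. Work downward with a_k = (k+1)(k+2) a_{k+2} / ((k - 8)(k + 9)):
  a_6 = (7)(8)(6435/128) / ((6 - 8)(6 + 9)) = (45045/16)/(-30) = -3003/32
  a_4 = (5)(6)(-3003/32) / ((4 - 8)(4 + 9)) = (-45045/16)/(-52) = 3465/64
  a_2 = (3)(4)(3465/64) / ((2 - 8)(2 + 9)) = (10395/16)/(-66) = -315/32
  a_0 = (1)(2)(-315/32) / ((0 - 8)(0 + 9)) = (-315/16)/(-72) = 35/128
Hence P_8(x) = 6435 x^8/128 - 3003 x^6/32 + 3465 x^4/64 - 315 x^2/32 + 35/128.

P_8(x); series = 6435 x^8/128 - 3003 x^6/32 + 3465 x^4/64 - 315 x^2/32 + 35/128


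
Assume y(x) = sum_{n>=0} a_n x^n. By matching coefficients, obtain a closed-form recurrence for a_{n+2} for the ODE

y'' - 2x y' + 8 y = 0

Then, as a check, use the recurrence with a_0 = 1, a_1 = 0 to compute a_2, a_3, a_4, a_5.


Substitute y = sum_n a_n x^n.
y''(x) has coefficient (n+2)(n+1) a_{n+2} at x^n;
-2 x y'(x) has coefficient -2 n a_n at x^n (shift);
8 y(x) has coefficient 8 a_n at x^n.
Matching x^n: (n+2)(n+1) a_{n+2} + (-2n + 8) a_n = 0.
Thus a_{n+2} = (2n - 8) / ((n+1)(n+2)) * a_n.

Check with a_0 = 1, a_1 = 0 (apply the recurrence for n = 0, 1, 2, 3): a_0 = 1, a_1 = 0, a_2 = -4, a_3 = 0, a_4 = 4/3, a_5 = 0.

a_(n+2) = (2n - 8) / ((n+1)(n+2)) * a_n; check: a_0 = 1, a_1 = 0, a_2 = -4, a_3 = 0, a_4 = 4/3, a_5 = 0


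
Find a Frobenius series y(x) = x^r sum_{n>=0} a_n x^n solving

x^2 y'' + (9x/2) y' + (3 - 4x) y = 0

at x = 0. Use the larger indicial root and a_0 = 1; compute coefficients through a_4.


Write in Frobenius form y'' + (p(x)/x) y' + (q(x)/x^2) y = 0:
  p(x) = 9/2,  q(x) = 3 - 4x.
Indicial equation: r(r-1) + (9/2) r + (3) = 0 -> roots r_1 = -3/2, r_2 = -2.
Take r = r_1 = -3/2. Let y(x) = x^r sum_{n>=0} a_n x^n with a_0 = 1.
Substitute y = x^r sum a_n x^n and match x^{r+n}. The recurrence is
  D(n) a_n - 4 a_{n-1} = 0,  where D(n) = (r+n)(r+n-1) + (9/2)(r+n) + (3).
  a_n = 4 / D(n) * a_{n-1}.
Since the indicial polynomial factors as (r - r_1)(r - r_2), D(n) = (r_1 + n - r_1)(r_1 + n - r_2) = n(n + 1/2).
Evaluating step by step (a_0 = 1):
  n = 1: D(1) = 1(1 + 1/2) = 3/2; numerator = 4(1) = 4; a_1 = (4)/(3/2) = 8/3
  n = 2: D(2) = 2(2 + 1/2) = 5; numerator = 4(8/3) = 32/3; a_2 = (32/3)/(5) = 32/15
  n = 3: D(3) = 3(3 + 1/2) = 21/2; numerator = 4(32/15) = 128/15; a_3 = (128/15)/(21/2) = 256/315
  n = 4: D(4) = 4(4 + 1/2) = 18; numerator = 4(256/315) = 1024/315; a_4 = (1024/315)/(18) = 512/2835

r = -3/2; a_0 = 1; a_1 = 8/3; a_2 = 32/15; a_3 = 256/315; a_4 = 512/2835


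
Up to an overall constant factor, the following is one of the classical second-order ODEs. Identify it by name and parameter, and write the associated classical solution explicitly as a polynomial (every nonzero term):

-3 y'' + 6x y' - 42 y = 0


All three coefficients share the factor -3; dividing through by -3 gives  y'' - 2x y' + 14 y = 0.
This matches the Hermite equation y'' - 2x y' + 2n y = 0 with 2n = 14, so n = 7; the polynomial solution is H_7(x).
With y = sum_k a_k x^k, matching x^k gives (k+2)(k+1) a_{k+2} = 2(k - n) a_k = 2(k - 7) a_k. The right side vanishes at k = 7, so the series with the parity of 7 terminates at degree 7.
Standard normalization: leading coefficient of H_n is 2^n, so a_7 = 2^7 = 128. Work downward with a_k = (k+1)(k+2) a_{k+2} / (2(k - n)):
  a_5 = (6)(7)(128) / (2(5 - 7)) = 5376/(-4) = -1344
  a_3 = (4)(5)(-1344) / (2(3 - 7)) = -26880/(-8) = 3360
  a_1 = (2)(3)(3360) / (2(1 - 7)) = 20160/(-12) = -1680
Hence H_7(x) = 128 x^7 - 1344 x^5 + 3360 x^3 - 1680 x.

H_7(x); series = 128 x^7 - 1344 x^5 + 3360 x^3 - 1680 x


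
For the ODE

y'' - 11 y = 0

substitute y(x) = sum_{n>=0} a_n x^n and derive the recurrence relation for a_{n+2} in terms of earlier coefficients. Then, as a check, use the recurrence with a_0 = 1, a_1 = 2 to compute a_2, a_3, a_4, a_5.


Substitute y = sum_n a_n x^n into y'' + (const) y = 0.
y''(x) = sum_{n>=0} (n+2)(n+1) a_{n+2} x^n.
The ODE becomes sum_n [(n+2)(n+1) a_{n+2} - 11 a_n] x^n = 0.
Setting each coefficient to zero gives the recurrence:
  (n+2)(n+1) a_{n+2} - 11 a_n = 0,
  a_{n+2} = 11 / ((n+1)(n+2)) a_n.

Check with a_0 = 1, a_1 = 2 (apply the recurrence for n = 0, 1, 2, 3): a_0 = 1, a_1 = 2, a_2 = 11/2, a_3 = 11/3, a_4 = 121/24, a_5 = 121/60.

a_{n+2} = 11/((n+1)(n+2)) * a_n; check: a_0 = 1, a_1 = 2, a_2 = 11/2, a_3 = 11/3, a_4 = 121/24, a_5 = 121/60


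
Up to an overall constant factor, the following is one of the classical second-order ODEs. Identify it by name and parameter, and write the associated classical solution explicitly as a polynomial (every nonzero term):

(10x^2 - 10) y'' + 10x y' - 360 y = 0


All three coefficients share the factor -10; dividing through by -10 gives  (1 - x^2) y'' - x y' + 36 y = 0.
This matches the Chebyshev equation (1 - x^2) y'' - x y' + n^2 y = 0 (note the -x y' term, not -2x y') with n^2 = 36, so n = 6; the polynomial solution is T_6(x).
With y = sum_k a_k x^k, matching x^k gives (k+2)(k+1) a_{k+2} = (k^2 - n^2) a_k = (k - 6)(k + 6) a_k. The right side vanishes at k = 6, so the series with the parity of 6 terminates at degree 6.
Standard normalization: leading coefficient of T_n is 2^(n-1), so a_6 = 2^5 = 32. Work downward with a_k = (k+1)(k+2) a_{k+2} / ((k - 6)(k + 6)):
  a_4 = (5)(6)(32) / ((4 - 6)(4 + 6)) = 960/(-20) = -48
  a_2 = (3)(4)(-48) / ((2 - 6)(2 + 6)) = -576/(-32) = 18
  a_0 = (1)(2)(18) / ((0 - 6)(0 + 6)) = 36/(-36) = -1
Hence T_6(x) = 32 x^6 - 48 x^4 + 18 x^2 - 1.

T_6(x); series = 32 x^6 - 48 x^4 + 18 x^2 - 1


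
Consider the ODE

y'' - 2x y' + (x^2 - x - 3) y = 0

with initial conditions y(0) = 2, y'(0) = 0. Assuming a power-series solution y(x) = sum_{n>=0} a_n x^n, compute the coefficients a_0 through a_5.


Ansatz: y(x) = sum_{n>=0} a_n x^n, so y'(x) = sum_{n>=1} n a_n x^(n-1) and y''(x) = sum_{n>=2} n(n-1) a_n x^(n-2).
Substitute into P(x) y'' + Q(x) y' + R(x) y = 0 with P(x) = 1, Q(x) = -2x, R(x) = x^2 - x - 3, and match powers of x.
Initial conditions: a_0 = 2, a_1 = 0.
Setting the coefficient of each power of x to zero and solving order by order (substituting the coefficients already found):
  x^0: 2 a_2 - 3 a_0 = 0  ->  2 a_2 = 3 a_0 = 6  ->  a_2 = 3
  x^1: 6 a_3 - 5 a_1 - a_0 = 0  ->  6 a_3 = 5 a_1 + a_0 = 2  ->  a_3 = 1/3
  x^2: 12 a_4 - 7 a_2 - a_1 + a_0 = 0  ->  12 a_4 = 7 a_2 + a_1 - a_0 = 19  ->  a_4 = 19/12
  x^3: 20 a_5 - 9 a_3 - a_2 + a_1 = 0  ->  20 a_5 = 9 a_3 + a_2 - a_1 = 6  ->  a_5 = 3/10
Truncated series: y(x) = 2 + 3 x^2 + (1/3) x^3 + (19/12) x^4 + (3/10) x^5 + O(x^6).

a_0 = 2; a_1 = 0; a_2 = 3; a_3 = 1/3; a_4 = 19/12; a_5 = 3/10


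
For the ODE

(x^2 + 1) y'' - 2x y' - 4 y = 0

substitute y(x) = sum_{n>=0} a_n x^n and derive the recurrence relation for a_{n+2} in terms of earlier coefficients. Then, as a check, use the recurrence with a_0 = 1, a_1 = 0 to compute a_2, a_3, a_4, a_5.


Substitute y = sum_n a_n x^n.
(1 + 1 x^2) y'' contributes (n+2)(n+1) a_{n+2} + n(n-1) a_n at x^n.
-2 x y'(x) contributes -2 n a_n at x^n.
-4 y(x) contributes -4 a_n at x^n.
Matching x^n: (n+2)(n+1) a_{n+2} + (n(n-1) - 2 n - 4) a_n = 0.
Thus a_{n+2} = (-n(n-1) + 2 n + 4) / ((n+1)(n+2)) * a_n.

Check with a_0 = 1, a_1 = 0 (apply the recurrence for n = 0, 1, 2, 3): a_0 = 1, a_1 = 0, a_2 = 2, a_3 = 0, a_4 = 1, a_5 = 0.

a_(n+2) = (-n(n-1) + 2 n + 4) / ((n+1)(n+2)) * a_n; check: a_0 = 1, a_1 = 0, a_2 = 2, a_3 = 0, a_4 = 1, a_5 = 0


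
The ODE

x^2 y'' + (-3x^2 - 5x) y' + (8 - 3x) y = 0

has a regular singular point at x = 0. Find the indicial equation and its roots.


Divide by x^2 to reach normal form y'' + P_1(x) y' + P_2(x) y = 0 with P_1(x) = -3 - 5/x and P_2(x) = -3/x + 8/x^2.
x = 0 is a singular point because the y'-coefficient -3 - 5/x has a pole at x = 0 and the y-coefficient -3/x + 8/x^2 has a pole at x = 0.
It is a regular singular point because x P_1(x) = p(x) = -3x - 5 and x^2 P_2(x) = q(x) = 8 - 3x are polynomials, hence analytic at x = 0.
p(0) = -5,  q(0) = 8.
Indicial equation: r(r-1) + p(0) r + q(0) = 0, i.e. r^2 + (p(0) - 1) r + q(0) = 0, i.e. r^2 - 6 r + 8 = 0.
Discriminant: (-6)^2 - 4(8) = 4, so r = (6 ± 2)/2.
Solving: r_1 = 4, r_2 = 2.

indicial: r^2 - 6 r + 8 = 0; roots r_1 = 4, r_2 = 2


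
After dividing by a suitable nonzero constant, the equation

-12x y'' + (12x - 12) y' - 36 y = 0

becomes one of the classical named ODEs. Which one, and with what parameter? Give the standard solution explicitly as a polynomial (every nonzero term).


All three coefficients share the factor -12; dividing through by -12 gives  x y'' + (1 - x) y' + 3 y = 0.
This matches the Laguerre equation x y'' + (1 - x) y' + n y = 0 with n = 3; the polynomial solution is L_3(x).
With y = sum_k a_k x^k, matching x^k gives (k+1)k a_{k+1} + (k+1) a_{k+1} - k a_k + n a_k = 0, i.e. (k+1)^2 a_{k+1} = (k - n) a_k = (k - 3) a_k. The right side vanishes at k = 3, so the series terminates at degree 3.
Standard normalization L_n(0) = 1 gives a_0 = 1. Work upward with a_{k+1} = (k - 3) a_k / (k+1)^2:
  a_1 = (0 - 3)(1) / 1^2 = -3/1 = -3
  a_2 = (1 - 3)(-3) / 2^2 = 6/4 = 3/2
  a_3 = (2 - 3)(3/2) / 3^2 = (-3/2)/9 = -1/6
Hence L_3(x) = -x^3/6 + 3 x^2/2 - 3 x + 1.

L_3(x); series = -x^3/6 + 3 x^2/2 - 3 x + 1


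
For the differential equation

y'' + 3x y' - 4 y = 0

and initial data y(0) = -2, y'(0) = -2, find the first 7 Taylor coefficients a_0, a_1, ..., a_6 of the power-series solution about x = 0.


Ansatz: y(x) = sum_{n>=0} a_n x^n, so y'(x) = sum_{n>=1} n a_n x^(n-1) and y''(x) = sum_{n>=2} n(n-1) a_n x^(n-2).
Substitute into P(x) y'' + Q(x) y' + R(x) y = 0 with P(x) = 1, Q(x) = 3x, R(x) = -4, and match powers of x.
Initial conditions: a_0 = -2, a_1 = -2.
Setting the coefficient of each power of x to zero and solving order by order (substituting the coefficients already found):
  x^0: 2 a_2 - 4 a_0 = 0  ->  2 a_2 = 4 a_0 = -8  ->  a_2 = -4
  x^1: 6 a_3 - a_1 = 0  ->  6 a_3 = a_1 = -2  ->  a_3 = -1/3
  x^2: 12 a_4 + 2 a_2 = 0  ->  12 a_4 = -2 a_2 = 8  ->  a_4 = 2/3
  x^3: 20 a_5 + 5 a_3 = 0  ->  20 a_5 = -5 a_3 = 5/3  ->  a_5 = 1/12
  x^4: 30 a_6 + 8 a_4 = 0  ->  30 a_6 = -8 a_4 = -16/3  ->  a_6 = -8/45
Truncated series: y(x) = -2 - 2 x - 4 x^2 - (1/3) x^3 + (2/3) x^4 + (1/12) x^5 - (8/45) x^6 + O(x^7).

a_0 = -2; a_1 = -2; a_2 = -4; a_3 = -1/3; a_4 = 2/3; a_5 = 1/12; a_6 = -8/45


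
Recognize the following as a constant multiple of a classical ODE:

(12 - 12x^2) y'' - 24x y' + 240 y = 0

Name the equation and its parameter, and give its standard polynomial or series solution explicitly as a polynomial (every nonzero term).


All three coefficients share the factor 12; dividing through by 12 gives  (1 - x^2) y'' - 2x y' + 20 y = 0.
This matches the Legendre equation (1 - x^2) y'' - 2x y' + n(n+1) y = 0 (note the -2x y' term) with n(n+1) = 20, so n = 4; the polynomial solution is P_4(x).
With y = sum_k a_k x^k, matching x^k gives (k+2)(k+1) a_{k+2} = [k(k+1) - n(n+1)] a_k = (k - 4)(k + 5) a_k. The right side vanishes at k = 4, so the series with the parity of 4 terminates at degree 4.
Standard normalization (P_n(1) = 1): leading coefficient (2n)!/(2^n (n!)^2) = 40320/(16*576) = 35/8, so a_4 = 35/8. Work downward with a_k = (k+1)(k+2) a_{k+2} / ((k - 4)(k + 5)):
  a_2 = (3)(4)(35/8) / ((2 - 4)(2 + 5)) = (105/2)/(-14) = -15/4
  a_0 = (1)(2)(-15/4) / ((0 - 4)(0 + 5)) = (-15/2)/(-20) = 3/8
Hence P_4(x) = 35 x^4/8 - 15 x^2/4 + 3/8.

P_4(x); series = 35 x^4/8 - 15 x^2/4 + 3/8


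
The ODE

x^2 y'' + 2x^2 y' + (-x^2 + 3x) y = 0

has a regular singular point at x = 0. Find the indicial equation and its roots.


Divide by x^2 to reach normal form y'' + P_1(x) y' + P_2(x) y = 0 with P_1(x) = 2 and P_2(x) = -1 + 3/x.
x = 0 is a singular point because the y-coefficient -1 + 3/x has a pole at x = 0.
It is a regular singular point because x P_1(x) = p(x) = 2x and x^2 P_2(x) = q(x) = -x^2 + 3x are polynomials, hence analytic at x = 0.
p(0) = 0,  q(0) = 0.
Indicial equation: r(r-1) + p(0) r + q(0) = 0, i.e. r^2 + (p(0) - 1) r + q(0) = 0, i.e. r^2 - 1 r = 0.
Discriminant: (-1)^2 - 4(0) = 1, so r = (1 ± 1)/2.
Solving: r_1 = 1, r_2 = 0.

indicial: r^2 - 1 r = 0; roots r_1 = 1, r_2 = 0


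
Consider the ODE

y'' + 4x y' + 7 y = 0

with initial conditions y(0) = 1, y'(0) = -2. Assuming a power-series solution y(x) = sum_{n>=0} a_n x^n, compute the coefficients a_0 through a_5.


Ansatz: y(x) = sum_{n>=0} a_n x^n, so y'(x) = sum_{n>=1} n a_n x^(n-1) and y''(x) = sum_{n>=2} n(n-1) a_n x^(n-2).
Substitute into P(x) y'' + Q(x) y' + R(x) y = 0 with P(x) = 1, Q(x) = 4x, R(x) = 7, and match powers of x.
Initial conditions: a_0 = 1, a_1 = -2.
Setting the coefficient of each power of x to zero and solving order by order (substituting the coefficients already found):
  x^0: 2 a_2 + 7 a_0 = 0  ->  2 a_2 = -7 a_0 = -7  ->  a_2 = -7/2
  x^1: 6 a_3 + 11 a_1 = 0  ->  6 a_3 = -11 a_1 = 22  ->  a_3 = 11/3
  x^2: 12 a_4 + 15 a_2 = 0  ->  12 a_4 = -15 a_2 = 105/2  ->  a_4 = 35/8
  x^3: 20 a_5 + 19 a_3 = 0  ->  20 a_5 = -19 a_3 = -209/3  ->  a_5 = -209/60
Truncated series: y(x) = 1 - 2 x - (7/2) x^2 + (11/3) x^3 + (35/8) x^4 - (209/60) x^5 + O(x^6).

a_0 = 1; a_1 = -2; a_2 = -7/2; a_3 = 11/3; a_4 = 35/8; a_5 = -209/60


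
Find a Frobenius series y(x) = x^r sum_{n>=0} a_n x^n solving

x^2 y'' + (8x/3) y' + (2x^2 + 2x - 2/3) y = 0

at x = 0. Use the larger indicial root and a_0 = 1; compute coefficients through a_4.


Write in Frobenius form y'' + (p(x)/x) y' + (q(x)/x^2) y = 0:
  p(x) = 8/3,  q(x) = 2x^2 + 2x - 2/3.
Indicial equation: r(r-1) + (8/3) r + (-2/3) = 0 -> roots r_1 = 1/3, r_2 = -2.
Take r = r_1 = 1/3. Let y(x) = x^r sum_{n>=0} a_n x^n with a_0 = 1.
Substitute y = x^r sum a_n x^n and match x^{r+n}. The recurrence is
  D(n) a_n + 2 a_{n-1} + 2 a_{n-2} = 0,  where D(n) = (r+n)(r+n-1) + (8/3)(r+n) + (-2/3).
  a_n = [-2 a_{n-1} - 2 a_{n-2}] / D(n).
Since the indicial polynomial factors as (r - r_1)(r - r_2), D(n) = (r_1 + n - r_1)(r_1 + n - r_2) = n(n + 7/3).
Evaluating step by step (a_0 = 1):
  n = 1: D(1) = 1(1 + 7/3) = 10/3; numerator = -2(1) = -2; a_1 = (-2)/(10/3) = -3/5
  n = 2: D(2) = 2(2 + 7/3) = 26/3; numerator = -2(-3/5) - 2(1) = -4/5; a_2 = (-4/5)/(26/3) = -6/65
  n = 3: D(3) = 3(3 + 7/3) = 16; numerator = -2(-6/65) - 2(-3/5) = 18/13; a_3 = (18/13)/(16) = 9/104
  n = 4: D(4) = 4(4 + 7/3) = 76/3; numerator = -2(9/104) - 2(-6/65) = 3/260; a_4 = (3/260)/(76/3) = 9/19760

r = 1/3; a_0 = 1; a_1 = -3/5; a_2 = -6/65; a_3 = 9/104; a_4 = 9/19760


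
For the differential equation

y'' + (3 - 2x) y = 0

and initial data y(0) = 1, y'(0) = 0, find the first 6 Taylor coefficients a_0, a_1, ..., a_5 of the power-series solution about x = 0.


Ansatz: y(x) = sum_{n>=0} a_n x^n, so y'(x) = sum_{n>=1} n a_n x^(n-1) and y''(x) = sum_{n>=2} n(n-1) a_n x^(n-2).
Substitute into P(x) y'' + Q(x) y' + R(x) y = 0 with P(x) = 1, Q(x) = 0, R(x) = 3 - 2x, and match powers of x.
Initial conditions: a_0 = 1, a_1 = 0.
Setting the coefficient of each power of x to zero and solving order by order (substituting the coefficients already found):
  x^0: 2 a_2 + 3 a_0 = 0  ->  2 a_2 = -3 a_0 = -3  ->  a_2 = -3/2
  x^1: 6 a_3 + 3 a_1 - 2 a_0 = 0  ->  6 a_3 = -3 a_1 + 2 a_0 = 2  ->  a_3 = 1/3
  x^2: 12 a_4 + 3 a_2 - 2 a_1 = 0  ->  12 a_4 = -3 a_2 + 2 a_1 = 9/2  ->  a_4 = 3/8
  x^3: 20 a_5 + 3 a_3 - 2 a_2 = 0  ->  20 a_5 = -3 a_3 + 2 a_2 = -4  ->  a_5 = -1/5
Truncated series: y(x) = 1 - (3/2) x^2 + (1/3) x^3 + (3/8) x^4 - (1/5) x^5 + O(x^6).

a_0 = 1; a_1 = 0; a_2 = -3/2; a_3 = 1/3; a_4 = 3/8; a_5 = -1/5


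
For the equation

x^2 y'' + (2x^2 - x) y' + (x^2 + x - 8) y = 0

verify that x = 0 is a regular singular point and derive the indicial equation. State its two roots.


Divide by x^2 to reach normal form y'' + P_1(x) y' + P_2(x) y = 0 with P_1(x) = 2 - 1/x and P_2(x) = 1 + 1/x - 8/x^2.
x = 0 is a singular point because the y'-coefficient 2 - 1/x has a pole at x = 0 and the y-coefficient 1 + 1/x - 8/x^2 has a pole at x = 0.
It is a regular singular point because x P_1(x) = p(x) = 2x - 1 and x^2 P_2(x) = q(x) = x^2 + x - 8 are polynomials, hence analytic at x = 0.
p(0) = -1,  q(0) = -8.
Indicial equation: r(r-1) + p(0) r + q(0) = 0, i.e. r^2 + (p(0) - 1) r + q(0) = 0, i.e. r^2 - 2 r - 8 = 0.
Discriminant: (-2)^2 - 4(-8) = 36, so r = (2 ± 6)/2.
Solving: r_1 = 4, r_2 = -2.

indicial: r^2 - 2 r - 8 = 0; roots r_1 = 4, r_2 = -2


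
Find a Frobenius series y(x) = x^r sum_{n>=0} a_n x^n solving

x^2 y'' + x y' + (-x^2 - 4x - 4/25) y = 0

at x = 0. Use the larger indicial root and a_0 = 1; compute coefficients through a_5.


Write in Frobenius form y'' + (p(x)/x) y' + (q(x)/x^2) y = 0:
  p(x) = 1,  q(x) = -x^2 - 4x - 4/25.
Indicial equation: r(r-1) + (1) r + (-4/25) = 0 -> roots r_1 = 2/5, r_2 = -2/5.
Take r = r_1 = 2/5. Let y(x) = x^r sum_{n>=0} a_n x^n with a_0 = 1.
Substitute y = x^r sum a_n x^n and match x^{r+n}. The recurrence is
  D(n) a_n - 4 a_{n-1} - 1 a_{n-2} = 0,  where D(n) = (r+n)(r+n-1) + (1)(r+n) + (-4/25).
  a_n = [4 a_{n-1} + 1 a_{n-2}] / D(n).
Since the indicial polynomial factors as (r - r_1)(r - r_2), D(n) = (r_1 + n - r_1)(r_1 + n - r_2) = n(n + 4/5).
Evaluating step by step (a_0 = 1):
  n = 1: D(1) = 1(1 + 4/5) = 9/5; numerator = 4(1) = 4; a_1 = (4)/(9/5) = 20/9
  n = 2: D(2) = 2(2 + 4/5) = 28/5; numerator = 4(20/9) + 1(1) = 89/9; a_2 = (89/9)/(28/5) = 445/252
  n = 3: D(3) = 3(3 + 4/5) = 57/5; numerator = 4(445/252) + 1(20/9) = 65/7; a_3 = (65/7)/(57/5) = 325/399
  n = 4: D(4) = 4(4 + 4/5) = 96/5; numerator = 4(325/399) + 1(445/252) = 24055/4788; a_4 = (24055/4788)/(96/5) = 120275/459648
  n = 5: D(5) = 5(5 + 4/5) = 29; numerator = 4(120275/459648) + 1(325/399) = 213875/114912; a_5 = (213875/114912)/(29) = 7375/114912

r = 2/5; a_0 = 1; a_1 = 20/9; a_2 = 445/252; a_3 = 325/399; a_4 = 120275/459648; a_5 = 7375/114912


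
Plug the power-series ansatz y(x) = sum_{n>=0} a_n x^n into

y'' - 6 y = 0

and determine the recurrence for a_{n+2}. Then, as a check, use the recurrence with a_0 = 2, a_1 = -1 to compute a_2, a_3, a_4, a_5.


Substitute y = sum_n a_n x^n into y'' + (const) y = 0.
y''(x) = sum_{n>=0} (n+2)(n+1) a_{n+2} x^n.
The ODE becomes sum_n [(n+2)(n+1) a_{n+2} - 6 a_n] x^n = 0.
Setting each coefficient to zero gives the recurrence:
  (n+2)(n+1) a_{n+2} - 6 a_n = 0,
  a_{n+2} = 6 / ((n+1)(n+2)) a_n.

Check with a_0 = 2, a_1 = -1 (apply the recurrence for n = 0, 1, 2, 3): a_0 = 2, a_1 = -1, a_2 = 6, a_3 = -1, a_4 = 3, a_5 = -3/10.

a_{n+2} = 6/((n+1)(n+2)) * a_n; check: a_0 = 2, a_1 = -1, a_2 = 6, a_3 = -1, a_4 = 3, a_5 = -3/10


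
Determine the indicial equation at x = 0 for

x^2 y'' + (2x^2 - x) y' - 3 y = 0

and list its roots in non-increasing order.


Divide by x^2 to reach normal form y'' + P_1(x) y' + P_2(x) y = 0 with P_1(x) = 2 - 1/x and P_2(x) = -3/x^2.
x = 0 is a singular point because the y'-coefficient 2 - 1/x has a pole at x = 0 and the y-coefficient -3/x^2 has a pole at x = 0.
It is a regular singular point because x P_1(x) = p(x) = 2x - 1 and x^2 P_2(x) = q(x) = -3 are polynomials, hence analytic at x = 0.
p(0) = -1,  q(0) = -3.
Indicial equation: r(r-1) + p(0) r + q(0) = 0, i.e. r^2 + (p(0) - 1) r + q(0) = 0, i.e. r^2 - 2 r - 3 = 0.
Discriminant: (-2)^2 - 4(-3) = 16, so r = (2 ± 4)/2.
Solving: r_1 = 3, r_2 = -1.

indicial: r^2 - 2 r - 3 = 0; roots r_1 = 3, r_2 = -1


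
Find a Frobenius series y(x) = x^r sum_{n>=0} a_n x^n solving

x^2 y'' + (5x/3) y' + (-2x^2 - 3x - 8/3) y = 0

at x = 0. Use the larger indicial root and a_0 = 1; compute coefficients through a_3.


Write in Frobenius form y'' + (p(x)/x) y' + (q(x)/x^2) y = 0:
  p(x) = 5/3,  q(x) = -2x^2 - 3x - 8/3.
Indicial equation: r(r-1) + (5/3) r + (-8/3) = 0 -> roots r_1 = 4/3, r_2 = -2.
Take r = r_1 = 4/3. Let y(x) = x^r sum_{n>=0} a_n x^n with a_0 = 1.
Substitute y = x^r sum a_n x^n and match x^{r+n}. The recurrence is
  D(n) a_n - 3 a_{n-1} - 2 a_{n-2} = 0,  where D(n) = (r+n)(r+n-1) + (5/3)(r+n) + (-8/3).
  a_n = [3 a_{n-1} + 2 a_{n-2}] / D(n).
Since the indicial polynomial factors as (r - r_1)(r - r_2), D(n) = (r_1 + n - r_1)(r_1 + n - r_2) = n(n + 10/3).
Evaluating step by step (a_0 = 1):
  n = 1: D(1) = 1(1 + 10/3) = 13/3; numerator = 3(1) = 3; a_1 = (3)/(13/3) = 9/13
  n = 2: D(2) = 2(2 + 10/3) = 32/3; numerator = 3(9/13) + 2(1) = 53/13; a_2 = (53/13)/(32/3) = 159/416
  n = 3: D(3) = 3(3 + 10/3) = 19; numerator = 3(159/416) + 2(9/13) = 81/32; a_3 = (81/32)/(19) = 81/608

r = 4/3; a_0 = 1; a_1 = 9/13; a_2 = 159/416; a_3 = 81/608


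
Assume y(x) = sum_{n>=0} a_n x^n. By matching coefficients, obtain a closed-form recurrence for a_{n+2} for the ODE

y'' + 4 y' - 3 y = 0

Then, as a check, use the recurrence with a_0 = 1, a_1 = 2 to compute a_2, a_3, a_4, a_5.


Substitute y = sum_n a_n x^n.
y''(x) has coefficient (n+2)(n+1) a_{n+2} at x^n;
4 y'(x) has coefficient 4 (n+1) a_{n+1} at x^n;
-3 y(x) has coefficient -3 a_n at x^n.
Matching x^n: (n+2)(n+1) a_{n+2} + 4 (n+1) a_{n+1} - 3 a_n = 0.
Thus a_{n+2} = [-4 (n+1) a_{n+1} + 3 a_n] / ((n+1)(n+2)).

Check with a_0 = 1, a_1 = 2 (apply the recurrence for n = 0, 1, 2, 3): a_0 = 1, a_1 = 2, a_2 = -5/2, a_3 = 13/3, a_4 = -119/24, a_5 = 277/60.

a_(n+2) = [-4 (n+1) a_(n+1) + 3 a_n] / ((n+1)(n+2)); check: a_0 = 1, a_1 = 2, a_2 = -5/2, a_3 = 13/3, a_4 = -119/24, a_5 = 277/60


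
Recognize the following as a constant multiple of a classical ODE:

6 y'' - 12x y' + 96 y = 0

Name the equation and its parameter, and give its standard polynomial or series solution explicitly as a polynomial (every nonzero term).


All three coefficients share the factor 6; dividing through by 6 gives  y'' - 2x y' + 16 y = 0.
This matches the Hermite equation y'' - 2x y' + 2n y = 0 with 2n = 16, so n = 8; the polynomial solution is H_8(x).
With y = sum_k a_k x^k, matching x^k gives (k+2)(k+1) a_{k+2} = 2(k - n) a_k = 2(k - 8) a_k. The right side vanishes at k = 8, so the series with the parity of 8 terminates at degree 8.
Standard normalization: leading coefficient of H_n is 2^n, so a_8 = 2^8 = 256. Work downward with a_k = (k+1)(k+2) a_{k+2} / (2(k - n)):
  a_6 = (7)(8)(256) / (2(6 - 8)) = 14336/(-4) = -3584
  a_4 = (5)(6)(-3584) / (2(4 - 8)) = -107520/(-8) = 13440
  a_2 = (3)(4)(13440) / (2(2 - 8)) = 161280/(-12) = -13440
  a_0 = (1)(2)(-13440) / (2(0 - 8)) = -26880/(-16) = 1680
Hence H_8(x) = 256 x^8 - 3584 x^6 + 13440 x^4 - 13440 x^2 + 1680.

H_8(x); series = 256 x^8 - 3584 x^6 + 13440 x^4 - 13440 x^2 + 1680


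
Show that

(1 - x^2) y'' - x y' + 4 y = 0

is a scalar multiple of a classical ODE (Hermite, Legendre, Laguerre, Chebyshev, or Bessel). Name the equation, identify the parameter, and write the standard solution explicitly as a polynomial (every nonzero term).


The equation is already in a standard form:  (1 - x^2) y'' - x y' + 4 y = 0.
This matches the Chebyshev equation (1 - x^2) y'' - x y' + n^2 y = 0 (note the -x y' term, not -2x y') with n^2 = 4, so n = 2; the polynomial solution is T_2(x).
With y = sum_k a_k x^k, matching x^k gives (k+2)(k+1) a_{k+2} = (k^2 - n^2) a_k = (k - 2)(k + 2) a_k. The right side vanishes at k = 2, so the series with the parity of 2 terminates at degree 2.
Standard normalization: leading coefficient of T_n is 2^(n-1), so a_2 = 2^1 = 2. Work downward with a_k = (k+1)(k+2) a_{k+2} / ((k - 2)(k + 2)):
  a_0 = (1)(2)(2) / ((0 - 2)(0 + 2)) = 4/(-4) = -1
Hence T_2(x) = 2 x^2 - 1.

T_2(x); series = 2 x^2 - 1


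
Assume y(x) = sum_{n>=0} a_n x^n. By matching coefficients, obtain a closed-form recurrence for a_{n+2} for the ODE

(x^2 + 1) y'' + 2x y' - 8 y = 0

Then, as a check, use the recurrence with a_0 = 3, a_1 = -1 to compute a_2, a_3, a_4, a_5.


Substitute y = sum_n a_n x^n.
(1 + 1 x^2) y'' contributes (n+2)(n+1) a_{n+2} + n(n-1) a_n at x^n.
2 x y'(x) contributes 2 n a_n at x^n.
-8 y(x) contributes -8 a_n at x^n.
Matching x^n: (n+2)(n+1) a_{n+2} + (n(n-1) + 2 n - 8) a_n = 0.
Thus a_{n+2} = (-n(n-1) - 2 n + 8) / ((n+1)(n+2)) * a_n.

Check with a_0 = 3, a_1 = -1 (apply the recurrence for n = 0, 1, 2, 3): a_0 = 3, a_1 = -1, a_2 = 12, a_3 = -1, a_4 = 2, a_5 = 1/5.

a_(n+2) = (-n(n-1) - 2 n + 8) / ((n+1)(n+2)) * a_n; check: a_0 = 3, a_1 = -1, a_2 = 12, a_3 = -1, a_4 = 2, a_5 = 1/5


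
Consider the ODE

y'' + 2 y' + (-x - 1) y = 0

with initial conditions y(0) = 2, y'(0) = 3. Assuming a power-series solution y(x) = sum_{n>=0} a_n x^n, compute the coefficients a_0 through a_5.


Ansatz: y(x) = sum_{n>=0} a_n x^n, so y'(x) = sum_{n>=1} n a_n x^(n-1) and y''(x) = sum_{n>=2} n(n-1) a_n x^(n-2).
Substitute into P(x) y'' + Q(x) y' + R(x) y = 0 with P(x) = 1, Q(x) = 2, R(x) = -x - 1, and match powers of x.
Initial conditions: a_0 = 2, a_1 = 3.
Setting the coefficient of each power of x to zero and solving order by order (substituting the coefficients already found):
  x^0: 2 a_2 + 2 a_1 - a_0 = 0  ->  2 a_2 = -2 a_1 + a_0 = -4  ->  a_2 = -2
  x^1: 6 a_3 + 4 a_2 - a_1 - a_0 = 0  ->  6 a_3 = -4 a_2 + a_1 + a_0 = 13  ->  a_3 = 13/6
  x^2: 12 a_4 + 6 a_3 - a_2 - a_1 = 0  ->  12 a_4 = -6 a_3 + a_2 + a_1 = -12  ->  a_4 = -1
  x^3: 20 a_5 + 8 a_4 - a_3 - a_2 = 0  ->  20 a_5 = -8 a_4 + a_3 + a_2 = 49/6  ->  a_5 = 49/120
Truncated series: y(x) = 2 + 3 x - 2 x^2 + (13/6) x^3 - x^4 + (49/120) x^5 + O(x^6).

a_0 = 2; a_1 = 3; a_2 = -2; a_3 = 13/6; a_4 = -1; a_5 = 49/120


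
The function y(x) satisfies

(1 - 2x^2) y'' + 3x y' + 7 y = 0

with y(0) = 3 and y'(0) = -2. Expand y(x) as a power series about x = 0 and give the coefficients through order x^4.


Ansatz: y(x) = sum_{n>=0} a_n x^n, so y'(x) = sum_{n>=1} n a_n x^(n-1) and y''(x) = sum_{n>=2} n(n-1) a_n x^(n-2).
Substitute into P(x) y'' + Q(x) y' + R(x) y = 0 with P(x) = 1 - 2x^2, Q(x) = 3x, R(x) = 7, and match powers of x.
Initial conditions: a_0 = 3, a_1 = -2.
Setting the coefficient of each power of x to zero and solving order by order (substituting the coefficients already found):
  x^0: 2 a_2 + 7 a_0 = 0  ->  2 a_2 = -7 a_0 = -21  ->  a_2 = -21/2
  x^1: 6 a_3 + 10 a_1 = 0  ->  6 a_3 = -10 a_1 = 20  ->  a_3 = 10/3
  x^2: 12 a_4 + 9 a_2 = 0  ->  12 a_4 = -9 a_2 = 189/2  ->  a_4 = 63/8
Truncated series: y(x) = 3 - 2 x - (21/2) x^2 + (10/3) x^3 + (63/8) x^4 + O(x^5).

a_0 = 3; a_1 = -2; a_2 = -21/2; a_3 = 10/3; a_4 = 63/8


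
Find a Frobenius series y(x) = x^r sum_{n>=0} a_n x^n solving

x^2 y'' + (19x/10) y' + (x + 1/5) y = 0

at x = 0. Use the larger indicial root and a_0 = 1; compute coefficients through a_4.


Write in Frobenius form y'' + (p(x)/x) y' + (q(x)/x^2) y = 0:
  p(x) = 19/10,  q(x) = x + 1/5.
Indicial equation: r(r-1) + (19/10) r + (1/5) = 0 -> roots r_1 = -2/5, r_2 = -1/2.
Take r = r_1 = -2/5. Let y(x) = x^r sum_{n>=0} a_n x^n with a_0 = 1.
Substitute y = x^r sum a_n x^n and match x^{r+n}. The recurrence is
  D(n) a_n + 1 a_{n-1} = 0,  where D(n) = (r+n)(r+n-1) + (19/10)(r+n) + (1/5).
  a_n = -1 / D(n) * a_{n-1}.
Since the indicial polynomial factors as (r - r_1)(r - r_2), D(n) = (r_1 + n - r_1)(r_1 + n - r_2) = n(n + 1/10).
Evaluating step by step (a_0 = 1):
  n = 1: D(1) = 1(1 + 1/10) = 11/10; numerator = -1(1) = -1; a_1 = (-1)/(11/10) = -10/11
  n = 2: D(2) = 2(2 + 1/10) = 21/5; numerator = -1(-10/11) = 10/11; a_2 = (10/11)/(21/5) = 50/231
  n = 3: D(3) = 3(3 + 1/10) = 93/10; numerator = -1(50/231) = -50/231; a_3 = (-50/231)/(93/10) = -500/21483
  n = 4: D(4) = 4(4 + 1/10) = 82/5; numerator = -1(-500/21483) = 500/21483; a_4 = (500/21483)/(82/5) = 1250/880803

r = -2/5; a_0 = 1; a_1 = -10/11; a_2 = 50/231; a_3 = -500/21483; a_4 = 1250/880803
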